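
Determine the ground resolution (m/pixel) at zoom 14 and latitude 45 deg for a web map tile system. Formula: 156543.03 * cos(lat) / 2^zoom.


res = 156543.03 * cos(45) / 2^14 = 156543.03 * 0.70710678 / 16384 = 6.76 m/pixel

6.76 m/pixel


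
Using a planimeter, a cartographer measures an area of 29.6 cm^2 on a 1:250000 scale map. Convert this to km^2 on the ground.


ground_area = 29.6 * (250000/100)^2 = 185000000.0 m^2 = 185.0 km^2

185.0 km^2


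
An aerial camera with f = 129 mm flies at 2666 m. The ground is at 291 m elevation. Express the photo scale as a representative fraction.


scale = f / (H - h) = 129 mm / 2375 m = 129 / 2375000 = 1:18411

1:18411


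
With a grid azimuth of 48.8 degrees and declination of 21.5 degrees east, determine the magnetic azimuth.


magnetic azimuth = grid azimuth - declination (east +ve)
mag_az = 48.8 - 21.5 = 27.3 degrees

27.3 degrees


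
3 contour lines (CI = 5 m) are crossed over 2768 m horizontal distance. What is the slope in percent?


elevation change = 3 * 5 = 15 m
slope = 15 / 2768 * 100 = 0.5%

0.5%


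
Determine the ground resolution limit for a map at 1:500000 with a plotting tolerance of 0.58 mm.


ground = 0.58 mm * 500000 / 1000 = 290.0 m

290.0 m


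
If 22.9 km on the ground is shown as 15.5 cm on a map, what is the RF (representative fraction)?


ground = 22.9 km = 2290000 cm; RF denominator = ground / map = 2290000 / 15.5 ≈ 147742; RF = 1:147742

1:147742


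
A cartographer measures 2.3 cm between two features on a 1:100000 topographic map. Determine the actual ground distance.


ground = 2.3 cm * 100000 / 100 = 2300.0 m = 2.3 km

2.3 km


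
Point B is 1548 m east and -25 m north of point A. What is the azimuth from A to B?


az = atan2(1548, -25) = 90.9 deg
adjusted to 0-360: 90.9 degrees

90.9 degrees


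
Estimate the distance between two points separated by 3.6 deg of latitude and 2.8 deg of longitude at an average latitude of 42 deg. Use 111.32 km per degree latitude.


dlat_km = 3.6 * 111.32 = 400.752
dlon_km = 2.8 * 111.32 * cos(42) ≈ 231.635
dist = sqrt(400.752^2 + 231.635^2) ≈ 462.9 km

462.9 km


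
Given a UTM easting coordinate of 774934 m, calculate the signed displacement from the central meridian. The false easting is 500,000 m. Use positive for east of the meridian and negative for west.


displacement = 774934 - 500000 = 274934 m

274934 m


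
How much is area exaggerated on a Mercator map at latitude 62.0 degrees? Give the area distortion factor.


area_distortion = 1/cos^2(62.0) = 4.537

4.537


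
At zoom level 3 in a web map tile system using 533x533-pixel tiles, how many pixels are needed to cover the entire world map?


tiles per axis = 2^3 = 8
total tiles = 8^2 = 64
pixels per axis = 8 * 533 = 4264
total pixels = 4264^2 = 18181696

18181696 pixels


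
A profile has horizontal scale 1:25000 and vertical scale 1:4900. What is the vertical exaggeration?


VE = horizontal_scale / vertical_scale = 25000 / 4900 ≈ 5.1

5.1x


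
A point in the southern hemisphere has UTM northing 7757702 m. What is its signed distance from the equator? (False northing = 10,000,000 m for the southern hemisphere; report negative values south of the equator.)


For southern: actual = 7757702 - 10000000 = -2242298 m

-2242298 m


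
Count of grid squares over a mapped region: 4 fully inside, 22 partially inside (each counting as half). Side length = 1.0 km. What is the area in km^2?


effective squares = 4 + 22 * 0.5 = 15.0
area = 15.0 * 1.0 = 15.0 km^2

15.0 km^2


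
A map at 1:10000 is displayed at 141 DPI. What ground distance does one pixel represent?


pixel_cm = 2.54 / 141 ≈ 0.018014 cm
ground = pixel_cm * 10000 / 100 = 2.54 * 10000 / (141 * 100) = 25400 / 14100 ≈ 1.8 m

1.8 m


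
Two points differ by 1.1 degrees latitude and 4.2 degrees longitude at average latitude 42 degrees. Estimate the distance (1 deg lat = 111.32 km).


dlat_km = 1.1 * 111.32 = 122.452
dlon_km = 4.2 * 111.32 * cos(42) ≈ 347.453
dist = sqrt(122.452^2 + 347.453^2) ≈ 368.4 km

368.4 km


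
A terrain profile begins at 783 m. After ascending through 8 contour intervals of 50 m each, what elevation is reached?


elevation = 783 + 8 * 50 = 1183 m

1183 m


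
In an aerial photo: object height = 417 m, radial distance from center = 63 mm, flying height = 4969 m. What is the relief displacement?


d = h * r / H = 417 * 63 / 4969 = 5.29 mm

5.29 mm


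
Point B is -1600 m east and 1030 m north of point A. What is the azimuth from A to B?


az = atan2(-1600, 1030) = -57.2 deg
adjusted to 0-360: 302.8 degrees

302.8 degrees


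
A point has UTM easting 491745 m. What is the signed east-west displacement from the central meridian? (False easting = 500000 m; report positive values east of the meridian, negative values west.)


displacement = 491745 - 500000 = -8255 m

-8255 m


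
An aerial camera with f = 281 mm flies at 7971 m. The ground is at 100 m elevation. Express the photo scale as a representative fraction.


scale = f / (H - h) = 281 mm / 7871 m = 281 / 7871000 = 1:28011

1:28011


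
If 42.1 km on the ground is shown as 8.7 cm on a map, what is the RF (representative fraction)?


ground = 42.1 km = 4210000 cm; RF denominator = ground / map = 4210000 / 8.7 ≈ 483908; RF = 1:483908

1:483908


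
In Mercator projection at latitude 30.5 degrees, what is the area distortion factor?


area_distortion = 1/cos^2(30.5) = 1.347

1.347


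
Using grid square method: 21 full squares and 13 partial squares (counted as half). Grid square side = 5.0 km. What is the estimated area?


effective squares = 21 + 13 * 0.5 = 27.5
area = 27.5 * 25.0 = 687.5 km^2

687.5 km^2


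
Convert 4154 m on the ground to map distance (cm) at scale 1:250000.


map_cm = 4154 * 100 / 250000 = 1.6616 cm ≈ 1.66 cm

1.66 cm


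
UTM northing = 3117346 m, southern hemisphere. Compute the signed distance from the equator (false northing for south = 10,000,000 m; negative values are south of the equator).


For southern: actual = 3117346 - 10000000 = -6882654 m

-6882654 m


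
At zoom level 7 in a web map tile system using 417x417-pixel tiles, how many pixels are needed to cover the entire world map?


tiles per axis = 2^7 = 128
total tiles = 128^2 = 16384
pixels per axis = 128 * 417 = 53376
total pixels = 53376^2 = 2848997376

2848997376 pixels


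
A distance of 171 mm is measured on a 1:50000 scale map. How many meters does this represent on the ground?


ground = 171 mm * 50000 / 1000 = 8550.0 m

8550.0 m


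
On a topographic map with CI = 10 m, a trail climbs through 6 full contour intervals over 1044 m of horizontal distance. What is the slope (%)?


elevation change = 6 * 10 = 60 m
slope = 60 / 1044 * 100 = 5.7%

5.7%


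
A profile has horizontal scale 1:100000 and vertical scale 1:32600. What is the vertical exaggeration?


VE = horizontal_scale / vertical_scale = 100000 / 32600 ≈ 3.1

3.1x


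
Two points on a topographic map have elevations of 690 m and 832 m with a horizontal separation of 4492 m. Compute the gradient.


gradient = (832 - 690) / 4492 = 142 / 4492 = 0.0316

0.0316


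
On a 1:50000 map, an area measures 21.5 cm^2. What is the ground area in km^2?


ground_area = 21.5 * (50000/100)^2 = 5375000.0 m^2 = 5.375 km^2

5.375 km^2


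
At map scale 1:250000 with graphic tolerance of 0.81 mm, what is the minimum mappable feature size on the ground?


ground = 0.81 mm * 250000 / 1000 = 202.5 m

202.5 m


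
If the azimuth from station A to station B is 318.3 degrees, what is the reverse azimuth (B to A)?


back azimuth = (318.3 + 180) mod 360 = 138.3 degrees

138.3 degrees


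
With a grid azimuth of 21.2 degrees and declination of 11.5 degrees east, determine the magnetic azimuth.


magnetic azimuth = grid azimuth - declination (east +ve)
mag_az = 21.2 - 11.5 = 9.7 degrees

9.7 degrees


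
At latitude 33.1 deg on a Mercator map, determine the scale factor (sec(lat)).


SF = 1 / cos(33.1) = 1 / 0.837719 = 1.194

1.194


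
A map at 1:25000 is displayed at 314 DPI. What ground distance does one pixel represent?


pixel_cm = 2.54 / 314 ≈ 0.008089 cm
ground = pixel_cm * 25000 / 100 = 2.54 * 25000 / (314 * 100) = 63500 / 31400 ≈ 2.02 m

2.02 m


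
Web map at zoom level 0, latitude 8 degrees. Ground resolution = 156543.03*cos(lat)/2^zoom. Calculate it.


res = 156543.03 * cos(8) / 2^0 = 156543.03 * 0.99026807 / 1 = 155019.56 m/pixel

155019.56 m/pixel


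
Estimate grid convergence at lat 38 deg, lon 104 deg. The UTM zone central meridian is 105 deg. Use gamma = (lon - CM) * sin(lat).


gamma = (104 - 105) * sin(38) = -1 * 0.615661 = -0.616 degrees

-0.616 degrees


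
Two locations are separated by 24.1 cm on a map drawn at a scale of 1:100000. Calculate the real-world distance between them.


ground = 24.1 cm * 100000 / 100 = 24100.0 m = 24.1 km

24.1 km


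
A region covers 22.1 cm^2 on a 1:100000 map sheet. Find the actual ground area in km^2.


ground_area = 22.1 * (100000/100)^2 = 22100000.0 m^2 = 22.1 km^2

22.1 km^2


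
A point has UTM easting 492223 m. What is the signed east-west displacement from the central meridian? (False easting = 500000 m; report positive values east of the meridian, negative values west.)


displacement = 492223 - 500000 = -7777 m

-7777 m


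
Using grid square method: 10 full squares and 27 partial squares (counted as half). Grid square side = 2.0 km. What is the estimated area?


effective squares = 10 + 27 * 0.5 = 23.5
area = 23.5 * 4.0 = 94.0 km^2

94.0 km^2


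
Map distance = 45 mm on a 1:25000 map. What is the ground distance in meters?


ground = 45 mm * 25000 / 1000 = 1125.0 m

1125.0 m


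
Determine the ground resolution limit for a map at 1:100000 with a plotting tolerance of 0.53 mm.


ground = 0.53 mm * 100000 / 1000 = 53.0 m

53.0 m


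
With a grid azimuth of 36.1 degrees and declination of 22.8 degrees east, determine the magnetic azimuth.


magnetic azimuth = grid azimuth - declination (east +ve)
mag_az = 36.1 - 22.8 = 13.3 degrees

13.3 degrees


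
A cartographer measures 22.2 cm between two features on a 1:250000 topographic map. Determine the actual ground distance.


ground = 22.2 cm * 250000 / 100 = 55500.0 m = 55.5 km

55.5 km


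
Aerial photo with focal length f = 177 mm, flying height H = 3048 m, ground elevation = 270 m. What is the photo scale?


scale = f / (H - h) = 177 mm / 2778 m = 177 / 2778000 = 1:15695

1:15695


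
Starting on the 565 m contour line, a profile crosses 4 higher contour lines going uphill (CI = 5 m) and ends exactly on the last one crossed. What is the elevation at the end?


elevation = 565 + 4 * 5 = 585 m

585 m


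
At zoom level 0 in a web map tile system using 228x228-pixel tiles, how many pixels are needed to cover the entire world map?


tiles per axis = 2^0 = 1
total tiles = 1^2 = 1
pixels per axis = 1 * 228 = 228
total pixels = 228^2 = 51984

51984 pixels


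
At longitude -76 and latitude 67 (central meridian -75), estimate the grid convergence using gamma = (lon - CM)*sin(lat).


gamma = (-76 - -75) * sin(67) = -1 * 0.920505 = -0.921 degrees

-0.921 degrees


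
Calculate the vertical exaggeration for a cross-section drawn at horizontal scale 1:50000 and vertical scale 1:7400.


VE = horizontal_scale / vertical_scale = 50000 / 7400 ≈ 6.8

6.8x


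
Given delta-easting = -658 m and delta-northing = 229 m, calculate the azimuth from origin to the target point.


az = atan2(-658, 229) = -70.8 deg
adjusted to 0-360: 289.2 degrees

289.2 degrees


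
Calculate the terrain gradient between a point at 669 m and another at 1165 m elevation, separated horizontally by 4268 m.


gradient = (1165 - 669) / 4268 = 496 / 4268 = 0.1162

0.1162


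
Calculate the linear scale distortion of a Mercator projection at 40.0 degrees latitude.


SF = 1 / cos(40.0) = 1 / 0.766044 = 1.305

1.305


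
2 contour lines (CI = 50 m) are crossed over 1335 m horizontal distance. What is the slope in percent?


elevation change = 2 * 50 = 100 m
slope = 100 / 1335 * 100 = 7.5%

7.5%


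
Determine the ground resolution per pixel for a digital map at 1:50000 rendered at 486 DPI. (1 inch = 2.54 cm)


pixel_cm = 2.54 / 486 ≈ 0.005226 cm
ground = pixel_cm * 50000 / 100 = 2.54 * 50000 / (486 * 100) = 127000 / 48600 ≈ 2.61 m

2.61 m


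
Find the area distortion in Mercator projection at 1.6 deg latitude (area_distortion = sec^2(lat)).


area_distortion = 1/cos^2(1.6) = 1.001

1.001


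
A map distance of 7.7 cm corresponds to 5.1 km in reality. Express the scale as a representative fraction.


ground = 5.1 km = 510000 cm; RF denominator = ground / map = 510000 / 7.7 ≈ 66234; RF = 1:66234

1:66234


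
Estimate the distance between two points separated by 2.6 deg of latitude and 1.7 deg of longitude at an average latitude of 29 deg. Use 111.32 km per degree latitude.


dlat_km = 2.6 * 111.32 = 289.432
dlon_km = 1.7 * 111.32 * cos(29) ≈ 165.517
dist = sqrt(289.432^2 + 165.517^2) ≈ 333.4 km

333.4 km


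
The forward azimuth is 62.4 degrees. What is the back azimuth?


back azimuth = (62.4 + 180) mod 360 = 242.4 degrees

242.4 degrees


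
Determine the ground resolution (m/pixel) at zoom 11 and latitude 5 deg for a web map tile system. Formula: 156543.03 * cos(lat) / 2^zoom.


res = 156543.03 * cos(5) / 2^11 = 156543.03 * 0.9961947 / 2048 = 76.15 m/pixel

76.15 m/pixel


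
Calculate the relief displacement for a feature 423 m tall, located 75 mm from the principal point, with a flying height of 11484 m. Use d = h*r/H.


d = h * r / H = 423 * 75 / 11484 = 2.76 mm

2.76 mm


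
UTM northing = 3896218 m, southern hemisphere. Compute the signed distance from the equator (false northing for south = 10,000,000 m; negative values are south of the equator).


For southern: actual = 3896218 - 10000000 = -6103782 m

-6103782 m


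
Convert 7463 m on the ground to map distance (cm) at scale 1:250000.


map_cm = 7463 * 100 / 250000 = 2.9852 cm ≈ 2.99 cm

2.99 cm


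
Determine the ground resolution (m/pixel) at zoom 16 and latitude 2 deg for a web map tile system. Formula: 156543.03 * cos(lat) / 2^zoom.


res = 156543.03 * cos(2) / 2^16 = 156543.03 * 0.99939083 / 65536 = 2.39 m/pixel

2.39 m/pixel


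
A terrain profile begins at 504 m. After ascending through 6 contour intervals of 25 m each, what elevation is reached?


elevation = 504 + 6 * 25 = 654 m

654 m


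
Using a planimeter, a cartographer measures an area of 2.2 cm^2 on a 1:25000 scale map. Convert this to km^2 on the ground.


ground_area = 2.2 * (25000/100)^2 = 137500.0 m^2 = 0.1375 km^2 ≈ 0.138 km^2

0.138 km^2


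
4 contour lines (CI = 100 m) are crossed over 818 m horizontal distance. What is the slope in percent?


elevation change = 4 * 100 = 400 m
slope = 400 / 818 * 100 = 48.9%

48.9%


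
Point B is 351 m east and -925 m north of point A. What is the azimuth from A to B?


az = atan2(351, -925) = 159.2 deg
adjusted to 0-360: 159.2 degrees

159.2 degrees


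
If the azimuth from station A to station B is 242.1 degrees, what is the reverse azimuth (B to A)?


back azimuth = (242.1 + 180) mod 360 = 62.1 degrees

62.1 degrees


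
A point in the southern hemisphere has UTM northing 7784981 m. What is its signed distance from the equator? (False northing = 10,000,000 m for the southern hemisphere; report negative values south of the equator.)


For southern: actual = 7784981 - 10000000 = -2215019 m

-2215019 m


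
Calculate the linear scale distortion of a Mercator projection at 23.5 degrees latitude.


SF = 1 / cos(23.5) = 1 / 0.91706 = 1.09

1.09


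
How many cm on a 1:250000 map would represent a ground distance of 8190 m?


map_cm = 8190 * 100 / 250000 = 3.276 cm ≈ 3.28 cm

3.28 cm


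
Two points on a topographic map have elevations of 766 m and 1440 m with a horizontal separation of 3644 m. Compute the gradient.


gradient = (1440 - 766) / 3644 = 674 / 3644 = 0.185

0.185


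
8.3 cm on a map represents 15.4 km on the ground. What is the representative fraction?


ground = 15.4 km = 1540000 cm; RF denominator = ground / map = 1540000 / 8.3 ≈ 185542; RF = 1:185542

1:185542


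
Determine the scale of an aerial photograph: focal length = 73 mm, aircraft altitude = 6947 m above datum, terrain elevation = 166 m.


scale = f / (H - h) = 73 mm / 6781 m = 73 / 6781000 = 1:92890

1:92890


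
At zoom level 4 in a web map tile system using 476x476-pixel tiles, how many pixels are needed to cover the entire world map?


tiles per axis = 2^4 = 16
total tiles = 16^2 = 256
pixels per axis = 16 * 476 = 7616
total pixels = 7616^2 = 58003456

58003456 pixels


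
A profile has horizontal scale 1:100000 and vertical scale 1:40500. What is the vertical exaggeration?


VE = horizontal_scale / vertical_scale = 100000 / 40500 ≈ 2.5

2.5x


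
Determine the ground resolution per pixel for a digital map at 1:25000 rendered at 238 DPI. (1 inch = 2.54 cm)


pixel_cm = 2.54 / 238 ≈ 0.010672 cm
ground = pixel_cm * 25000 / 100 = 2.54 * 25000 / (238 * 100) = 63500 / 23800 ≈ 2.67 m

2.67 m


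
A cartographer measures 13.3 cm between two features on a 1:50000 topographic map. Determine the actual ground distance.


ground = 13.3 cm * 50000 / 100 = 6650.0 m = 6.65 km

6.65 km


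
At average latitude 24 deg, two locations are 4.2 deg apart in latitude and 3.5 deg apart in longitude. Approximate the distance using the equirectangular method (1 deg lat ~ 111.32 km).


dlat_km = 4.2 * 111.32 = 467.544
dlon_km = 3.5 * 111.32 * cos(24) ≈ 355.936
dist = sqrt(467.544^2 + 355.936^2) ≈ 587.6 km

587.6 km


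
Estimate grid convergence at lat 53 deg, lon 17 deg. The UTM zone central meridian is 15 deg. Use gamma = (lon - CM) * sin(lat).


gamma = (17 - 15) * sin(53) = 2 * 0.798636 = 1.597 degrees

1.597 degrees


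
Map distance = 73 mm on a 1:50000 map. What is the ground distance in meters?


ground = 73 mm * 50000 / 1000 = 3650.0 m

3650.0 m


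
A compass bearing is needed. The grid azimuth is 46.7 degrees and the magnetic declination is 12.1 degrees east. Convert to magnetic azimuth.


magnetic azimuth = grid azimuth - declination (east +ve)
mag_az = 46.7 - 12.1 = 34.6 degrees

34.6 degrees


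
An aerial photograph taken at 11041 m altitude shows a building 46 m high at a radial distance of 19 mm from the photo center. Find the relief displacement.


d = h * r / H = 46 * 19 / 11041 = 0.08 mm

0.08 mm


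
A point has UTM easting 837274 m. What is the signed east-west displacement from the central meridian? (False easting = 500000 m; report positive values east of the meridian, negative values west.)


displacement = 837274 - 500000 = 337274 m

337274 m


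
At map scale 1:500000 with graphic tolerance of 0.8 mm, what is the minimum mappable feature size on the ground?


ground = 0.8 mm * 500000 / 1000 = 400.0 m

400.0 m


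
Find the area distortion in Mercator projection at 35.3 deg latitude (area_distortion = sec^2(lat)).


area_distortion = 1/cos^2(35.3) = 1.501

1.501


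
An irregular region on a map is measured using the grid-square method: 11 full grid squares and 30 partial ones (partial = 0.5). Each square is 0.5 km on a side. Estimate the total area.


effective squares = 11 + 30 * 0.5 = 26.0
area = 26.0 * 0.25 = 6.5 km^2

6.5 km^2


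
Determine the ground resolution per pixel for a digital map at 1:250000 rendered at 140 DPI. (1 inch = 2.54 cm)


pixel_cm = 2.54 / 140 ≈ 0.018143 cm
ground = pixel_cm * 250000 / 100 = 2.54 * 250000 / (140 * 100) = 635000 / 14000 ≈ 45.36 m

45.36 m


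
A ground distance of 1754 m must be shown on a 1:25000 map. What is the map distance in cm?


map_cm = 1754 * 100 / 25000 = 7.016 cm ≈ 7.02 cm

7.02 cm


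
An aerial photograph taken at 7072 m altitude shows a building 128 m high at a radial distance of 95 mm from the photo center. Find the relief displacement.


d = h * r / H = 128 * 95 / 7072 = 1.72 mm

1.72 mm


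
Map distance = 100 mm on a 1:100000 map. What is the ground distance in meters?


ground = 100 mm * 100000 / 1000 = 10000.0 m

10000.0 m


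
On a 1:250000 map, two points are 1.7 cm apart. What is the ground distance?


ground = 1.7 cm * 250000 / 100 = 4250.0 m = 4.25 km

4.25 km


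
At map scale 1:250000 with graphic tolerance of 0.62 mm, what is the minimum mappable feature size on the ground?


ground = 0.62 mm * 250000 / 1000 = 155.0 m

155.0 m


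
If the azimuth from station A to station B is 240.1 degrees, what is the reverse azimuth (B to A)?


back azimuth = (240.1 + 180) mod 360 = 60.1 degrees

60.1 degrees


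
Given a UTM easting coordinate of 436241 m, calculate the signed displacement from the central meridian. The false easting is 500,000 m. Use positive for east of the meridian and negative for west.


displacement = 436241 - 500000 = -63759 m

-63759 m


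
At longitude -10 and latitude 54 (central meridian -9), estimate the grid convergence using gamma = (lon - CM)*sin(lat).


gamma = (-10 - -9) * sin(54) = -1 * 0.809017 = -0.809 degrees

-0.809 degrees


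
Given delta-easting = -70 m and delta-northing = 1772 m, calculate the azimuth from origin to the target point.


az = atan2(-70, 1772) = -2.3 deg
adjusted to 0-360: 357.7 degrees

357.7 degrees


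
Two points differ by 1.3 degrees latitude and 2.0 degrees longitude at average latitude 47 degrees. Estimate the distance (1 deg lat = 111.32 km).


dlat_km = 1.3 * 111.32 = 144.716
dlon_km = 2.0 * 111.32 * cos(47) ≈ 151.84
dist = sqrt(144.716^2 + 151.84^2) ≈ 209.8 km

209.8 km


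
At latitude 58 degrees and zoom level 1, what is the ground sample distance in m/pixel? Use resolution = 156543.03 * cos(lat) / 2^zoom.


res = 156543.03 * cos(58) / 2^1 = 156543.03 * 0.52991926 / 2 = 41477.58 m/pixel

41477.58 m/pixel


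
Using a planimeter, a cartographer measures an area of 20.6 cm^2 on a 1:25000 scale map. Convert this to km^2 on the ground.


ground_area = 20.6 * (25000/100)^2 = 1287500.0 m^2 = 1.2875 km^2 ≈ 1.288 km^2

1.288 km^2


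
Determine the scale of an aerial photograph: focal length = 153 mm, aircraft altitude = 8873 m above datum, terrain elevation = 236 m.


scale = f / (H - h) = 153 mm / 8637 m = 153 / 8637000 = 1:56451

1:56451


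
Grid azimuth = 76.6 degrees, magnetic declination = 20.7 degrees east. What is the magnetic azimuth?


magnetic azimuth = grid azimuth - declination (east +ve)
mag_az = 76.6 - 20.7 = 55.9 degrees

55.9 degrees


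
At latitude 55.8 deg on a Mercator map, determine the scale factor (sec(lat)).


SF = 1 / cos(55.8) = 1 / 0.562083 = 1.779

1.779


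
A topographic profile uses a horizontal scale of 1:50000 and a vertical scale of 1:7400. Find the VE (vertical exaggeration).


VE = horizontal_scale / vertical_scale = 50000 / 7400 ≈ 6.8

6.8x


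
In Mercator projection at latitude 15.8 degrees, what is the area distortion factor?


area_distortion = 1/cos^2(15.8) = 1.08

1.08


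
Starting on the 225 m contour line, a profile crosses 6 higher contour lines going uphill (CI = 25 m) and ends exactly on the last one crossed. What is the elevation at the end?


elevation = 225 + 6 * 25 = 375 m

375 m


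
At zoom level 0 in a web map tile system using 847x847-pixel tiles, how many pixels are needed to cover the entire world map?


tiles per axis = 2^0 = 1
total tiles = 1^2 = 1
pixels per axis = 1 * 847 = 847
total pixels = 847^2 = 717409

717409 pixels


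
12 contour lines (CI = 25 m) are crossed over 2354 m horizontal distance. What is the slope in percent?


elevation change = 12 * 25 = 300 m
slope = 300 / 2354 * 100 = 12.7%

12.7%


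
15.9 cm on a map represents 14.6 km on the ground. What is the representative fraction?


ground = 14.6 km = 1460000 cm; RF denominator = ground / map = 1460000 / 15.9 ≈ 91824; RF = 1:91824

1:91824


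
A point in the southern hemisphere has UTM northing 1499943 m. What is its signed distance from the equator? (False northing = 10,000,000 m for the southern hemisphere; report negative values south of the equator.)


For southern: actual = 1499943 - 10000000 = -8500057 m

-8500057 m


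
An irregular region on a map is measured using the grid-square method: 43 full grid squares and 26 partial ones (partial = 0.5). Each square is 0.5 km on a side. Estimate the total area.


effective squares = 43 + 26 * 0.5 = 56.0
area = 56.0 * 0.25 = 14.0 km^2

14.0 km^2


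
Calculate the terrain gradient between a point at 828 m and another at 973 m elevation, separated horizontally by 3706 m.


gradient = (973 - 828) / 3706 = 145 / 3706 = 0.0391

0.0391


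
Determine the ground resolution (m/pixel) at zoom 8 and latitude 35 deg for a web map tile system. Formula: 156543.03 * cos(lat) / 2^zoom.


res = 156543.03 * cos(35) / 2^8 = 156543.03 * 0.81915204 / 256 = 500.91 m/pixel

500.91 m/pixel


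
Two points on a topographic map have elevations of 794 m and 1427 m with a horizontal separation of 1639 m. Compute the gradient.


gradient = (1427 - 794) / 1639 = 633 / 1639 = 0.3862

0.3862


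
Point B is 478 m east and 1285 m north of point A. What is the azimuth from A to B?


az = atan2(478, 1285) = 20.4 deg
adjusted to 0-360: 20.4 degrees

20.4 degrees


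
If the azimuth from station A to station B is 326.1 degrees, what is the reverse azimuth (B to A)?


back azimuth = (326.1 + 180) mod 360 = 146.1 degrees

146.1 degrees


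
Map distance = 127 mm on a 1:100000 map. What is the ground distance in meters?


ground = 127 mm * 100000 / 1000 = 12700.0 m

12700.0 m


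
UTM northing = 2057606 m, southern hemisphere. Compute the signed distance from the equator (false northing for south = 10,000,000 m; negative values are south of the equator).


For southern: actual = 2057606 - 10000000 = -7942394 m

-7942394 m


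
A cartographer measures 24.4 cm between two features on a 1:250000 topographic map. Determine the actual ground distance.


ground = 24.4 cm * 250000 / 100 = 61000.0 m = 61.0 km

61.0 km


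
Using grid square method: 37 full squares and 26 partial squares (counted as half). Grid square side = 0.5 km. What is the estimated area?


effective squares = 37 + 26 * 0.5 = 50.0
area = 50.0 * 0.25 = 12.5 km^2

12.5 km^2


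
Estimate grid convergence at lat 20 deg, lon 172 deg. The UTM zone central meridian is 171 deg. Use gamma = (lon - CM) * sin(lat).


gamma = (172 - 171) * sin(20) = 1 * 0.34202 = 0.342 degrees

0.342 degrees


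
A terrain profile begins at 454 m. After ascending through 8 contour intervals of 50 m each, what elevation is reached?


elevation = 454 + 8 * 50 = 854 m

854 m


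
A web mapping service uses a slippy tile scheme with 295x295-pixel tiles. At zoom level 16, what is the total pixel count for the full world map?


tiles per axis = 2^16 = 65536
total tiles = 65536^2 = 4294967296
pixels per axis = 65536 * 295 = 19333120
total pixels = 19333120^2 = 373769528934400

373769528934400 pixels


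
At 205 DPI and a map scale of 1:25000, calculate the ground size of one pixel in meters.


pixel_cm = 2.54 / 205 ≈ 0.01239 cm
ground = pixel_cm * 25000 / 100 = 2.54 * 25000 / (205 * 100) = 63500 / 20500 ≈ 3.1 m

3.1 m


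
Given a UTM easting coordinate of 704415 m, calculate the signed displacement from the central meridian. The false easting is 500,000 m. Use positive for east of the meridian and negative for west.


displacement = 704415 - 500000 = 204415 m

204415 m


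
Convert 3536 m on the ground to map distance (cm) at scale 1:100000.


map_cm = 3536 * 100 / 100000 = 3.536 cm ≈ 3.54 cm

3.54 cm


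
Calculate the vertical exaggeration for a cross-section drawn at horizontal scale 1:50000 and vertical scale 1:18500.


VE = horizontal_scale / vertical_scale = 50000 / 18500 ≈ 2.7

2.7x


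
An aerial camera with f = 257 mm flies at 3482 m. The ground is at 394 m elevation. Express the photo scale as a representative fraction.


scale = f / (H - h) = 257 mm / 3088 m = 257 / 3088000 = 1:12016

1:12016


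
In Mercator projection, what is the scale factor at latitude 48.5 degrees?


SF = 1 / cos(48.5) = 1 / 0.66262 = 1.509

1.509


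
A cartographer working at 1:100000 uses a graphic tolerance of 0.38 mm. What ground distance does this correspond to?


ground = 0.38 mm * 100000 / 1000 = 38.0 m

38.0 m


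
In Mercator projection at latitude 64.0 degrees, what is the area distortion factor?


area_distortion = 1/cos^2(64.0) = 5.204

5.204


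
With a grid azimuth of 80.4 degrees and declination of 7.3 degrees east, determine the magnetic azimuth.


magnetic azimuth = grid azimuth - declination (east +ve)
mag_az = 80.4 - 7.3 = 73.1 degrees

73.1 degrees


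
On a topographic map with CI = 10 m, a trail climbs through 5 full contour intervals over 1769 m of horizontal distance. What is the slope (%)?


elevation change = 5 * 10 = 50 m
slope = 50 / 1769 * 100 = 2.8%

2.8%


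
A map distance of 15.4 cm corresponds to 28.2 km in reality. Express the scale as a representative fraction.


ground = 28.2 km = 2820000 cm; RF denominator = ground / map = 2820000 / 15.4 ≈ 183117; RF = 1:183117

1:183117


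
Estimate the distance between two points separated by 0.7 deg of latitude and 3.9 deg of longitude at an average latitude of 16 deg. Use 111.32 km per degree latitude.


dlat_km = 0.7 * 111.32 = 77.924
dlon_km = 3.9 * 111.32 * cos(16) ≈ 417.33
dist = sqrt(77.924^2 + 417.33^2) ≈ 424.5 km

424.5 km


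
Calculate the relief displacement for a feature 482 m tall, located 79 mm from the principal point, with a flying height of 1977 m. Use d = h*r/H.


d = h * r / H = 482 * 79 / 1977 = 19.26 mm

19.26 mm


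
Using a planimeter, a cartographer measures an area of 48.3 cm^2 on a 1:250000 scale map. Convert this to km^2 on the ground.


ground_area = 48.3 * (250000/100)^2 = 301875000.0 m^2 = 301.875 km^2

301.875 km^2


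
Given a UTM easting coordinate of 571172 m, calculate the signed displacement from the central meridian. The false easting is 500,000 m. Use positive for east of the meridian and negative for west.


displacement = 571172 - 500000 = 71172 m

71172 m


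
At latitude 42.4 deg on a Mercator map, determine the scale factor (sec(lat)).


SF = 1 / cos(42.4) = 1 / 0.738455 = 1.354

1.354


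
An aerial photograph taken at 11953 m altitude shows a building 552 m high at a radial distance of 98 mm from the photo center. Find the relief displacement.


d = h * r / H = 552 * 98 / 11953 = 4.53 mm

4.53 mm


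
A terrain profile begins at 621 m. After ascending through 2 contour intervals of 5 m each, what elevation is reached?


elevation = 621 + 2 * 5 = 631 m

631 m


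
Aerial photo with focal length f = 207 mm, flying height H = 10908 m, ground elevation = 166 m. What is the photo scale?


scale = f / (H - h) = 207 mm / 10742 m = 207 / 10742000 = 1:51894

1:51894


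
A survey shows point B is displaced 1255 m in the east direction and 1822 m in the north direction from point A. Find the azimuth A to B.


az = atan2(1255, 1822) = 34.6 deg
adjusted to 0-360: 34.6 degrees

34.6 degrees


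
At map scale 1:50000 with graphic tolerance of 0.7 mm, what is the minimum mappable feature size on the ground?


ground = 0.7 mm * 50000 / 1000 = 35.0 m

35.0 m


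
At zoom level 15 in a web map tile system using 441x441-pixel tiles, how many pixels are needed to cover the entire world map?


tiles per axis = 2^15 = 32768
total tiles = 32768^2 = 1073741824
pixels per axis = 32768 * 441 = 14450688
total pixels = 14450688^2 = 208822383673344

208822383673344 pixels


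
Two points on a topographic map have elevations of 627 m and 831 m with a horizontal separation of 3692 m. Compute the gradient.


gradient = (831 - 627) / 3692 = 204 / 3692 = 0.0553

0.0553


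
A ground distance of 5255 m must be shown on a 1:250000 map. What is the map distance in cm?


map_cm = 5255 * 100 / 250000 = 2.102 cm ≈ 2.1 cm

2.1 cm


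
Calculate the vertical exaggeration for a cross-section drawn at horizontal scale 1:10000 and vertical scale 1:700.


VE = horizontal_scale / vertical_scale = 10000 / 700 ≈ 14.3

14.3x


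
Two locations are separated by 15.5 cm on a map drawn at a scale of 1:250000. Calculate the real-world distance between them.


ground = 15.5 cm * 250000 / 100 = 38750.0 m = 38.75 km

38.75 km


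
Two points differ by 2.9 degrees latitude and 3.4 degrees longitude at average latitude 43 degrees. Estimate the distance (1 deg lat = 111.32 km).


dlat_km = 2.9 * 111.32 = 322.828
dlon_km = 3.4 * 111.32 * cos(43) ≈ 276.809
dist = sqrt(322.828^2 + 276.809^2) ≈ 425.3 km

425.3 km


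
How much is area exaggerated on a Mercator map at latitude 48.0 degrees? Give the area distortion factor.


area_distortion = 1/cos^2(48.0) = 2.233

2.233


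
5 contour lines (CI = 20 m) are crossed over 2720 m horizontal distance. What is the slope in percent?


elevation change = 5 * 20 = 100 m
slope = 100 / 2720 * 100 = 3.7%

3.7%


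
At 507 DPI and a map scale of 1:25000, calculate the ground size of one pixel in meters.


pixel_cm = 2.54 / 507 ≈ 0.00501 cm
ground = pixel_cm * 25000 / 100 = 2.54 * 25000 / (507 * 100) = 63500 / 50700 ≈ 1.25 m

1.25 m


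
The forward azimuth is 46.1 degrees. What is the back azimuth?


back azimuth = (46.1 + 180) mod 360 = 226.1 degrees

226.1 degrees


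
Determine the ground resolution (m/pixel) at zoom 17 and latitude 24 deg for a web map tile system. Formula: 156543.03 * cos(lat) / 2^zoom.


res = 156543.03 * cos(24) / 2^17 = 156543.03 * 0.91354546 / 131072 = 1.09 m/pixel

1.09 m/pixel


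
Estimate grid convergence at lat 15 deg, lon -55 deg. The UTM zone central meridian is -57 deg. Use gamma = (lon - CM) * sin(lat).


gamma = (-55 - -57) * sin(15) = 2 * 0.258819 = 0.518 degrees

0.518 degrees


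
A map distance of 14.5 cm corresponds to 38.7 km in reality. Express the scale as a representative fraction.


ground = 38.7 km = 3870000 cm; RF denominator = ground / map = 3870000 / 14.5 ≈ 266897; RF = 1:266897

1:266897


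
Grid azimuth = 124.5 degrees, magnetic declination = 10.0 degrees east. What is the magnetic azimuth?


magnetic azimuth = grid azimuth - declination (east +ve)
mag_az = 124.5 - 10.0 = 114.5 degrees

114.5 degrees


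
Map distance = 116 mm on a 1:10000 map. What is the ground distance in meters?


ground = 116 mm * 10000 / 1000 = 1160.0 m

1160.0 m


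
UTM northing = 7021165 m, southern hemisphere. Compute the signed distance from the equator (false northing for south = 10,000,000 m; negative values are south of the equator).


For southern: actual = 7021165 - 10000000 = -2978835 m

-2978835 m


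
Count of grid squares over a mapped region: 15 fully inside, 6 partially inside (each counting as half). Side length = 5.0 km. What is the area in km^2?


effective squares = 15 + 6 * 0.5 = 18.0
area = 18.0 * 25.0 = 450.0 km^2

450.0 km^2


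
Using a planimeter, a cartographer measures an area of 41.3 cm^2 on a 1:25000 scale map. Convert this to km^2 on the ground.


ground_area = 41.3 * (25000/100)^2 = 2581250.0 m^2 = 2.58125 km^2 ≈ 2.581 km^2

2.581 km^2


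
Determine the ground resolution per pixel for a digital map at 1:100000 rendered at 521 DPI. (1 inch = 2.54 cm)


pixel_cm = 2.54 / 521 ≈ 0.004875 cm
ground = pixel_cm * 100000 / 100 = 2.54 * 100000 / (521 * 100) = 254000 / 52100 ≈ 4.88 m

4.88 m


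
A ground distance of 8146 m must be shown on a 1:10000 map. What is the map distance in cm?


map_cm = 8146 * 100 / 10000 = 81.46 cm

81.46 cm


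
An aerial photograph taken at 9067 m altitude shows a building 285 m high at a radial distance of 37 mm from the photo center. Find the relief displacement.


d = h * r / H = 285 * 37 / 9067 = 1.16 mm

1.16 mm


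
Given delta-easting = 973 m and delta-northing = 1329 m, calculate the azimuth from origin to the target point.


az = atan2(973, 1329) = 36.2 deg
adjusted to 0-360: 36.2 degrees

36.2 degrees


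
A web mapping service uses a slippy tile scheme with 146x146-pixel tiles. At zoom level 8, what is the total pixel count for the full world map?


tiles per axis = 2^8 = 256
total tiles = 256^2 = 65536
pixels per axis = 256 * 146 = 37376
total pixels = 37376^2 = 1396965376

1396965376 pixels


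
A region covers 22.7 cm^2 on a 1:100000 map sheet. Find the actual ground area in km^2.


ground_area = 22.7 * (100000/100)^2 = 22700000.0 m^2 = 22.7 km^2

22.7 km^2


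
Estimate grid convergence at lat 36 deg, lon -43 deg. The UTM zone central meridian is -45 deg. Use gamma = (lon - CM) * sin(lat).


gamma = (-43 - -45) * sin(36) = 2 * 0.587785 = 1.176 degrees

1.176 degrees


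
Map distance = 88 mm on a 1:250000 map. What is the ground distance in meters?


ground = 88 mm * 250000 / 1000 = 22000.0 m

22000.0 m


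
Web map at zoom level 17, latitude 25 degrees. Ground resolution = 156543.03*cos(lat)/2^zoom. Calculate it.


res = 156543.03 * cos(25) / 2^17 = 156543.03 * 0.90630779 / 131072 = 1.08 m/pixel

1.08 m/pixel


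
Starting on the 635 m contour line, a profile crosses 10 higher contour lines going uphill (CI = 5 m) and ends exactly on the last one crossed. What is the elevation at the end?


elevation = 635 + 10 * 5 = 685 m

685 m


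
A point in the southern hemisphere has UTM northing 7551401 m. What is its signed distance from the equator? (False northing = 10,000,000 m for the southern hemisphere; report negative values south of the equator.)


For southern: actual = 7551401 - 10000000 = -2448599 m

-2448599 m


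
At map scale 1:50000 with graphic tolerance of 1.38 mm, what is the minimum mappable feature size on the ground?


ground = 1.38 mm * 50000 / 1000 = 69.0 m

69.0 m


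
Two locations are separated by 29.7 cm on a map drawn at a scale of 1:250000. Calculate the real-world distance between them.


ground = 29.7 cm * 250000 / 100 = 74250.0 m = 74.25 km

74.25 km


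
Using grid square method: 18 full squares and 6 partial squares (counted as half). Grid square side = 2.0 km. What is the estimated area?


effective squares = 18 + 6 * 0.5 = 21.0
area = 21.0 * 4.0 = 84.0 km^2

84.0 km^2


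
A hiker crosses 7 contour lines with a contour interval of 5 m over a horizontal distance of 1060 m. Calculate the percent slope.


elevation change = 7 * 5 = 35 m
slope = 35 / 1060 * 100 = 3.3%

3.3%


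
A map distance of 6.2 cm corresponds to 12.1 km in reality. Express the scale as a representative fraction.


ground = 12.1 km = 1210000 cm; RF denominator = ground / map = 1210000 / 6.2 ≈ 195161; RF = 1:195161

1:195161


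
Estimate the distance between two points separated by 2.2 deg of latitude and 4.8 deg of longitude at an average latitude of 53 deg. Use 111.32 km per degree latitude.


dlat_km = 2.2 * 111.32 = 244.904
dlon_km = 4.8 * 111.32 * cos(53) ≈ 321.571
dist = sqrt(244.904^2 + 321.571^2) ≈ 404.2 km

404.2 km


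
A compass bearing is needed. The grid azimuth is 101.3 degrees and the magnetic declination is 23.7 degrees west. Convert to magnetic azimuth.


magnetic azimuth = grid azimuth - declination (east +ve)
mag_az = 101.3 - -23.7 = 125.0 degrees

125.0 degrees
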